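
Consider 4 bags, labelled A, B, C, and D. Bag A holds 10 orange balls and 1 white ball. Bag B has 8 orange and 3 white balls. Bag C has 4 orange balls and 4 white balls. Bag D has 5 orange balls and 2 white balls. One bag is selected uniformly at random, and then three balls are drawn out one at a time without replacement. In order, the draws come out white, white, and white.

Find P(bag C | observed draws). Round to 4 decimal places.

Compute the likelihood of the observed sequence for each case: P(data | bag A) = (1/11)(0/10) = 0; P(data | bag B) = (3/11)(2/10)(1/9) = 0.0060606; P(data | bag C) = (4/8)(3/7)(2/6) = 0.071429; P(data | bag D) = (2/7)(1/6)(0/5) = 0.
The prior-weighted likelihoods are 1/4 · 0 = 0, 1/4 · 0.0060606 = 0.0015152, 1/4 · 0.071429 = 0.017857, 1/4 · 0 = 0; with total 0.019372.
So P(bag C | data) = (0.017857) / (0.019372) = 0.92179.

0.9218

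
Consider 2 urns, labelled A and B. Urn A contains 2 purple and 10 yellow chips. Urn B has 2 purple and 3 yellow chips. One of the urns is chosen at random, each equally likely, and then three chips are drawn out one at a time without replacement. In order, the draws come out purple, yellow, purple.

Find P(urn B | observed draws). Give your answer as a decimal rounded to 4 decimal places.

Under each hypothesis, the probability of the observed sequence is: P(data | urn A) = (2/12)(10/11)(1/10) = 1/66; P(data | urn B) = (2/5)(3/4)(1/3) = 1/10.
Multiplying each by its prior: 1/2 · 1/66 = 1/132, 1/2 · 1/10 = 1/20; these sum to 19/330.
Therefore the posterior P(urn B | data) = (1/20) / (19/330) = 33/38.

0.8684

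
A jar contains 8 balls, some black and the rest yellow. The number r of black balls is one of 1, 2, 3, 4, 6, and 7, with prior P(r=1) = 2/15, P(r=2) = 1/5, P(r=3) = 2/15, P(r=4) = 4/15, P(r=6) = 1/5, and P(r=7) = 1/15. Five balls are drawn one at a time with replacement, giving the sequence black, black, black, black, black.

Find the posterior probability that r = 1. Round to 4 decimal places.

The likelihood of the observed sequence under each hypothesis: P(data | r = 1) = (1/8)(1/8)(1/8)(1/8)(1/8) = 3.0518e-05; P(data | r = 2) = (2/8)(2/8)(2/8)(2/8)(2/8) = 0.00097656; P(data | r = 3) = (3/8)(3/8)(3/8)(3/8)(3/8) = 0.0074158; P(data | r = 4) = (4/8)(4/8)(4/8)(4/8)(4/8) = 0.03125; P(data | r = 6) = (6/8)(6/8)(6/8)(6/8)(6/8) = 0.2373; P(data | r = 7) = (7/8)(7/8)(7/8)(7/8)(7/8) = 0.51291.
Weighting by the prior gives 2/15 · 3.0518e-05 = 4.069e-06, 1/5 · 0.00097656 = 0.00019531, 2/15 · 0.0074158 = 0.00098877, 4/15 · 0.03125 = 0.0083333, 1/5 · 0.2373 = 0.047461, 1/15 · 0.51291 = 0.034194; with total 0.091176.
Hence P(r = 1 | data) = (4.069e-06) / (0.091176) = 4.4628e-05.

0.0000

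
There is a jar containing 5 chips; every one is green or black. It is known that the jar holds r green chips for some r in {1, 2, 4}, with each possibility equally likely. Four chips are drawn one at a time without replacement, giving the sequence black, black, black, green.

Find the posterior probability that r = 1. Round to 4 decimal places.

0.6667

Under each hypothesis, the probability of the observed sequence is: P(data | r = 1) = (4/5)(3/4)(2/3)(1/2) = 1/5; P(data | r = 2) = (3/5)(2/4)(1/3)(2/2) = 1/10; P(data | r = 4) = (1/5)(0/4) = 0.
The prior-weighted likelihoods are 1/3 · 1/5 = 1/15, 1/3 · 1/10 = 1/30, 1/3 · 0 = 0; summing to 1/10.
Hence P(r = 1 | data) = (1/15) / (1/10) = 2/3.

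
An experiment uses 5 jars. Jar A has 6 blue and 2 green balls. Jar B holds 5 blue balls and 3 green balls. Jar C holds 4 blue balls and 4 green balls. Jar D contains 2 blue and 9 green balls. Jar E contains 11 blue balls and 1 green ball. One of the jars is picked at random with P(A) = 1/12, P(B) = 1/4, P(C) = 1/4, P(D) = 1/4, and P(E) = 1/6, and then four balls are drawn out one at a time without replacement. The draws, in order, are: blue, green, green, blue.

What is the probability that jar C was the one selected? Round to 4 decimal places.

0.4578

The likelihood of the observed sequence under each hypothesis: P(data | jar A) = (6/8)(2/7)(1/6)(5/5) = 0.035714; P(data | jar B) = (5/8)(3/7)(2/6)(4/5) = 0.071429; P(data | jar C) = (4/8)(4/7)(3/6)(3/5) = 0.085714; P(data | jar D) = (2/11)(9/10)(8/9)(1/8) = 0.018182; P(data | jar E) = (11/12)(1/11)(0/10) = 0.
The prior-weighted likelihoods are 1/12 · 0.035714 = 0.0029762, 1/4 · 0.071429 = 0.017857, 1/4 · 0.085714 = 0.021429, 1/4 · 0.018182 = 0.0045455, 1/6 · 0 = 0; with total 0.046807.
By Bayes' rule, P(jar C | data) = (0.021429) / (0.046807) = 0.4578.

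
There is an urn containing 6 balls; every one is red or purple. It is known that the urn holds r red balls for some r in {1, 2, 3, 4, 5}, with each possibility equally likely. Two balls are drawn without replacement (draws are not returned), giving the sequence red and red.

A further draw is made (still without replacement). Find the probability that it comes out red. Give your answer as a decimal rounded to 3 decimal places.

Compute the likelihood of the observed sequence for each case: P(data | r = 1) = (1/6)(0/5) = 0; P(data | r = 2) = (2/6)(1/5) = 1/15; P(data | r = 3) = (3/6)(2/5) = 1/5; P(data | r = 4) = (4/6)(3/5) = 2/5; P(data | r = 5) = (5/6)(4/5) = 2/3.
Multiplying each by its prior: 1/5 · 0 = 0, 1/5 · 1/15 = 1/75, 1/5 · 1/5 = 1/25, 1/5 · 2/5 = 2/25, 1/5 · 2/3 = 2/15; these sum to 4/15.
Normalising, the posterior is P(r = 1 | data) = 0, P(r = 2 | data) = 1/20, P(r = 3 | data) = 3/20, P(r = 4 | data) = 3/10, P(r = 5 | data) = 1/2.
Averaging over the posterior, P(red next | data) = (0)(1/20) + (1/4)(3/20) + (1/2)(3/10) + (3/4)(1/2) = 9/16.

0.563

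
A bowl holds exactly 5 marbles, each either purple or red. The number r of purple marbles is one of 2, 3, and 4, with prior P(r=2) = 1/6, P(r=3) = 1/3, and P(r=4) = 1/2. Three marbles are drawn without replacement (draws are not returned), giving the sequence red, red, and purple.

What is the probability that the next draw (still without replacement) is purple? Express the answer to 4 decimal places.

The likelihood of the observed sequence under each hypothesis: P(data | r = 2) = (3/5)(2/4)(2/3) = 1/5; P(data | r = 3) = (2/5)(1/4)(3/3) = 1/10; P(data | r = 4) = (1/5)(0/4) = 0.
Multiplying each by its prior: 1/6 · 1/5 = 1/30, 1/3 · 1/10 = 1/30, 1/2 · 0 = 0; summing to 1/15.
Normalising, the posterior is P(r = 2 | data) = 1/2, P(r = 3 | data) = 1/2, P(r = 4 | data) = 0.
So P(purple next | data) = Σ P(purple next | H) P(H | data) = (1/2)(1/2) + (1)(1/2) = 3/4.

0.7500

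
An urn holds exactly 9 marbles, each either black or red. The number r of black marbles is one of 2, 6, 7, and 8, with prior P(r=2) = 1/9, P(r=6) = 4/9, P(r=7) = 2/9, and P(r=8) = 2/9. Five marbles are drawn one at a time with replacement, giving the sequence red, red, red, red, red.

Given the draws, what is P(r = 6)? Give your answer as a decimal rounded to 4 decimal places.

For each hypothesis, P(data | H) works out to: P(data | r = 2) = (7/9)(7/9)(7/9)(7/9)(7/9) = 0.28463; P(data | r = 6) = (3/9)(3/9)(3/9)(3/9)(3/9) = 0.0041152; P(data | r = 7) = (2/9)(2/9)(2/9)(2/9)(2/9) = 0.00054192; P(data | r = 8) = (1/9)(1/9)(1/9)(1/9)(1/9) = 1.6935e-05.
Weighting by the prior gives 1/9 · 0.28463 = 0.031625, 4/9 · 0.0041152 = 0.001829, 2/9 · 0.00054192 = 0.00012043, 2/9 · 1.6935e-05 = 3.7634e-06; with total 0.033579.
Therefore the posterior P(r = 6 | data) = (0.001829) / (0.033579) = 0.054469.

0.0545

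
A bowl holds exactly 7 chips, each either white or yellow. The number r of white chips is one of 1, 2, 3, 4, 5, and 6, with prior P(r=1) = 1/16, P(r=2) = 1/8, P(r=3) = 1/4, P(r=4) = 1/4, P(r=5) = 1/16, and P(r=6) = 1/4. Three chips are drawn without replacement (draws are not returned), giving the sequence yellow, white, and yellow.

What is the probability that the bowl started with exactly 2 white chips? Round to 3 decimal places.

0.222

For each hypothesis, P(data | H) works out to: P(data | r = 1) = (6/7)(1/6)(5/5) = 1/7; P(data | r = 2) = (5/7)(2/6)(4/5) = 4/21; P(data | r = 3) = (4/7)(3/6)(3/5) = 6/35; P(data | r = 4) = (3/7)(4/6)(2/5) = 4/35; P(data | r = 5) = (2/7)(5/6)(1/5) = 1/21; P(data | r = 6) = (1/7)(6/6)(0/5) = 0.
The prior-weighted likelihoods are 1/16 · 1/7 = 1/112, 1/8 · 4/21 = 1/42, 1/4 · 6/35 = 3/70, 1/4 · 4/35 = 1/35, 1/16 · 1/21 = 1/336, 1/4 · 0 = 0; these sum to 3/28.
So P(r = 2 | data) = (1/42) / (3/28) = 2/9.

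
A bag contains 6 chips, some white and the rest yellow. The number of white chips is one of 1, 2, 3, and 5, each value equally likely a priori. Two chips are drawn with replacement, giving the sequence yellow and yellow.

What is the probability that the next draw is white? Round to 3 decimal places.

Compute the likelihood of the observed sequence for each case: P(data | r = 1) = (5/6)(5/6) = 25/36; P(data | r = 2) = (4/6)(4/6) = 4/9; P(data | r = 3) = (3/6)(3/6) = 1/4; P(data | r = 5) = (1/6)(1/6) = 1/36.
Weighting by the prior gives 1/4 · 25/36 = 25/144, 1/4 · 4/9 = 1/9, 1/4 · 1/4 = 1/16, 1/4 · 1/36 = 1/144; with total 17/48.
The posterior is then P(r = 1 | data) = 25/51, P(r = 2 | data) = 16/51, P(r = 3 | data) = 3/17, P(r = 5 | data) = 1/51.
The predictive probability is P(white next | data) = (1/6)(25/51) + (1/3)(16/51) + (1/2)(3/17) + (5/6)(1/51) = 89/306.

0.291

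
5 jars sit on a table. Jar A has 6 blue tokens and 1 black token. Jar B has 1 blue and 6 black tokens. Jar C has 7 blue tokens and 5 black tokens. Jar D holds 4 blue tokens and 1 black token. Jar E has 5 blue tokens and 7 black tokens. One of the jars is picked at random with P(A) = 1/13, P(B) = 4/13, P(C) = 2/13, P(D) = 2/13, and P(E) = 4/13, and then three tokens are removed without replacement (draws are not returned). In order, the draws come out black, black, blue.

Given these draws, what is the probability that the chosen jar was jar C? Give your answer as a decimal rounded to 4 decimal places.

0.1494

Compute the likelihood of the observed sequence for each case: P(data | jar A) = (1/7)(0/6) = 0; P(data | jar B) = (6/7)(5/6)(1/5) = 0.14286; P(data | jar C) = (5/12)(4/11)(7/10) = 0.10606; P(data | jar D) = (1/5)(0/4) = 0; P(data | jar E) = (7/12)(6/11)(5/10) = 0.15909.
Weighting by the prior gives 1/13 · 0 = 0, 4/13 · 0.14286 = 0.043956, 2/13 · 0.10606 = 0.016317, 2/13 · 0 = 0, 4/13 · 0.15909 = 0.048951; summing to 0.10922.
By Bayes' rule, P(jar C | data) = (0.016317) / (0.10922) = 0.14939.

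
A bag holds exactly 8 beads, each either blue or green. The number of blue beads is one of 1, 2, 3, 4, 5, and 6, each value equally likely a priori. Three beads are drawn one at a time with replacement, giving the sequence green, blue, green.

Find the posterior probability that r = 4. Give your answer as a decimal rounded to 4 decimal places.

0.1945

The likelihood of the observed sequence under each hypothesis: P(data | r = 1) = (7/8)(1/8)(7/8) = 0.095703; P(data | r = 2) = (6/8)(2/8)(6/8) = 0.14062; P(data | r = 3) = (5/8)(3/8)(5/8) = 0.14648; P(data | r = 4) = (4/8)(4/8)(4/8) = 0.125; P(data | r = 5) = (3/8)(5/8)(3/8) = 0.087891; P(data | r = 6) = (2/8)(6/8)(2/8) = 0.046875.
Multiplying each by its prior: 1/6 · 0.095703 = 0.015951, 1/6 · 0.14062 = 0.023438, 1/6 · 0.14648 = 0.024414, 1/6 · 0.125 = 0.020833, 1/6 · 0.087891 = 0.014648, 1/6 · 0.046875 = 0.0078125; with total 0.1071.
Therefore the posterior P(r = 4 | data) = (0.020833) / (0.1071) = 0.19453.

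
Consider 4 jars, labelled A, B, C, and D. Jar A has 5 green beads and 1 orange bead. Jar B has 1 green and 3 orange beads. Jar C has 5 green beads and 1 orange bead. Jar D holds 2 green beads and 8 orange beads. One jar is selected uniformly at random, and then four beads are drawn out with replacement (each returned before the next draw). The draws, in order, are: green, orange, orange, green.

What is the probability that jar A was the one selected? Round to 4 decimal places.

0.1942

Under each hypothesis, the probability of the observed sequence is: P(data | jar A) = (5/6)(1/6)(1/6)(5/6) = 0.01929; P(data | jar B) = (1/4)(3/4)(3/4)(1/4) = 0.035156; P(data | jar C) = (5/6)(1/6)(1/6)(5/6) = 0.01929; P(data | jar D) = (2/10)(8/10)(8/10)(2/10) = 0.0256.
The prior-weighted likelihoods are 1/4 · 0.01929 = 0.0048225, 1/4 · 0.035156 = 0.0087891, 1/4 · 0.01929 = 0.0048225, 1/4 · 0.0256 = 0.0064; summing to 0.024834.
Therefore the posterior P(jar A | data) = (0.0048225) / (0.024834) = 0.19419.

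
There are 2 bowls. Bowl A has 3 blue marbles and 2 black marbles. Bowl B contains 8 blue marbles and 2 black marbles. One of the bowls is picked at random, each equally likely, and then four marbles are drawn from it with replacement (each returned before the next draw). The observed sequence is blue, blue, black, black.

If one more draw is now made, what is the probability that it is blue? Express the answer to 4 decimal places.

Compute the likelihood of the observed sequence for each case: P(data | bowl A) = (3/5)(3/5)(2/5)(2/5) = 36/625; P(data | bowl B) = (8/10)(8/10)(2/10)(2/10) = 16/625.
The prior-weighted likelihoods are 1/2 · 36/625 = 18/625, 1/2 · 16/625 = 8/625; these sum to 26/625.
The posterior is then P(bowl A | data) = 9/13, P(bowl B | data) = 4/13.
Averaging over the posterior, P(blue next | data) = (3/5)(9/13) + (4/5)(4/13) = 43/65.

0.6615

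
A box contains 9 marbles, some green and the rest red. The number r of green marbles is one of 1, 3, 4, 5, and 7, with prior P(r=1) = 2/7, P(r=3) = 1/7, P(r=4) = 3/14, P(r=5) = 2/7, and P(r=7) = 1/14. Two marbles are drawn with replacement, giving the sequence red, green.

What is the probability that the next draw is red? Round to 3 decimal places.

For each hypothesis, P(data | H) works out to: P(data | r = 1) = (8/9)(1/9) = 8/81; P(data | r = 3) = (6/9)(3/9) = 2/9; P(data | r = 4) = (5/9)(4/9) = 20/81; P(data | r = 5) = (4/9)(5/9) = 20/81; P(data | r = 7) = (2/9)(7/9) = 14/81.
Weighting by the prior gives 2/7 · 8/81 = 16/567, 1/7 · 2/9 = 2/63, 3/14 · 20/81 = 10/189, 2/7 · 20/81 = 40/567, 1/14 · 14/81 = 1/81; summing to 37/189.
Normalising, the posterior is P(r = 1 | data) = 16/111, P(r = 3 | data) = 6/37, P(r = 4 | data) = 10/37, P(r = 5 | data) = 40/111, P(r = 7 | data) = 7/111.
The predictive probability is P(red next | data) = (8/9)(16/111) + (2/3)(6/37) + (5/9)(10/37) + (4/9)(40/111) + (2/9)(7/111) = 560/999.

0.561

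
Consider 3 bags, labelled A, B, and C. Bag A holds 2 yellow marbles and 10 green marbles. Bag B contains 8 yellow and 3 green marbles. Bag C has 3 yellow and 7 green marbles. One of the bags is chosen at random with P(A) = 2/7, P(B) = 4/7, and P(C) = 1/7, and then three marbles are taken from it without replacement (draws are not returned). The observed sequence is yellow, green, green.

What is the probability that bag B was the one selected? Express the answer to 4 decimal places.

0.3022

Under each hypothesis, the probability of the observed sequence is: P(data | bag A) = (2/12)(10/11)(9/10) = 0.13636; P(data | bag B) = (8/11)(3/10)(2/9) = 0.048485; P(data | bag C) = (3/10)(7/9)(6/8) = 0.175.
Weighting by the prior gives 2/7 · 0.13636 = 0.038961, 4/7 · 0.048485 = 0.027706, 1/7 · 0.175 = 0.025; these sum to 0.091667.
Therefore the posterior P(bag B | data) = (0.027706) / (0.091667) = 0.30224.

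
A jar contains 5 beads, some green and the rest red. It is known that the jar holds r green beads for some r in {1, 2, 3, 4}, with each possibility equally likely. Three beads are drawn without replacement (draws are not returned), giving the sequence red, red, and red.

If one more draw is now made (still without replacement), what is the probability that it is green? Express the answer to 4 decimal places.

Under each hypothesis, the probability of the observed sequence is: P(data | r = 1) = (4/5)(3/4)(2/3) = 2/5; P(data | r = 2) = (3/5)(2/4)(1/3) = 1/10; P(data | r = 3) = (2/5)(1/4)(0/3) = 0; P(data | r = 4) = (1/5)(0/4) = 0.
The prior-weighted likelihoods are 1/4 · 2/5 = 1/10, 1/4 · 1/10 = 1/40, 1/4 · 0 = 0, 1/4 · 0 = 0; these sum to 1/8.
Normalising, the posterior is P(r = 1 | data) = 4/5, P(r = 2 | data) = 1/5, P(r = 3 | data) = 0, P(r = 4 | data) = 0.
Averaging over the posterior, P(green next | data) = (1/2)(4/5) + (1)(1/5) = 3/5.

0.6000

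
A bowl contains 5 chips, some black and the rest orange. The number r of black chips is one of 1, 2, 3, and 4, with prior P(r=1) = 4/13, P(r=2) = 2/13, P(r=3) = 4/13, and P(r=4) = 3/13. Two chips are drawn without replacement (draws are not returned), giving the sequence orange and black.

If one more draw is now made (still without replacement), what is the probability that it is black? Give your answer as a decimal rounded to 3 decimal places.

0.500

For each hypothesis, P(data | H) works out to: P(data | r = 1) = (4/5)(1/4) = 1/5; P(data | r = 2) = (3/5)(2/4) = 3/10; P(data | r = 3) = (2/5)(3/4) = 3/10; P(data | r = 4) = (1/5)(4/4) = 1/5.
Weighting by the prior gives 4/13 · 1/5 = 4/65, 2/13 · 3/10 = 3/65, 4/13 · 3/10 = 6/65, 3/13 · 1/5 = 3/65; summing to 16/65.
Normalising, the posterior is P(r = 1 | data) = 1/4, P(r = 2 | data) = 3/16, P(r = 3 | data) = 3/8, P(r = 4 | data) = 3/16.
Averaging over the posterior, P(black next | data) = (0)(1/4) + (1/3)(3/16) + (2/3)(3/8) + (1)(3/16) = 1/2.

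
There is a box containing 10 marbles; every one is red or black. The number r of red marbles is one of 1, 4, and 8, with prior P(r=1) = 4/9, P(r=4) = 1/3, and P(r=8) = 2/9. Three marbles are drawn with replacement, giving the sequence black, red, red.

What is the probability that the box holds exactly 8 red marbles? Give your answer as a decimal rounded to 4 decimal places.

0.4414

Compute the likelihood of the observed sequence for each case: P(data | r = 1) = (9/10)(1/10)(1/10) = 0.009; P(data | r = 4) = (6/10)(4/10)(4/10) = 0.096; P(data | r = 8) = (2/10)(8/10)(8/10) = 0.128.
Weighting by the prior gives 4/9 · 0.009 = 0.004, 1/3 · 0.096 = 0.032, 2/9 · 0.128 = 0.028444; these sum to 0.064444.
By Bayes' rule, P(r = 8 | data) = (0.028444) / (0.064444) = 0.44138.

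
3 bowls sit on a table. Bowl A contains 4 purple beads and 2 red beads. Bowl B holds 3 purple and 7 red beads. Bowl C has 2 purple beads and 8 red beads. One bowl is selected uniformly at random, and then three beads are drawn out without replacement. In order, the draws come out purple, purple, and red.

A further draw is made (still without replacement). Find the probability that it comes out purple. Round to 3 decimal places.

0.505

The likelihood of the observed sequence under each hypothesis: P(data | bowl A) = (4/6)(3/5)(2/4) = 0.2; P(data | bowl B) = (3/10)(2/9)(7/8) = 0.058333; P(data | bowl C) = (2/10)(1/9)(8/8) = 0.022222.
Weighting by the prior gives 1/3 · 0.2 = 0.066667, 1/3 · 0.058333 = 0.019444, 1/3 · 0.022222 = 0.0074074; with total 0.093519.
The posterior is then P(bowl A | data) = 0.71287, P(bowl B | data) = 0.20792, P(bowl C | data) = 0.079208.
Averaging over the posterior, P(purple next | data) = (2/3)(0.71287) + (1/7)(0.20792) + (0)(0.079208) = 0.50495.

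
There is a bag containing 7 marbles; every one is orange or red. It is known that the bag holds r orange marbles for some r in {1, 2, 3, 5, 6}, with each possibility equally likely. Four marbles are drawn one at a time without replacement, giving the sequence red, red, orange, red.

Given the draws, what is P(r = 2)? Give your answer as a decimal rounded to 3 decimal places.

Compute the likelihood of the observed sequence for each case: P(data | r = 1) = (6/7)(5/6)(1/5)(4/4) = 1/7; P(data | r = 2) = (5/7)(4/6)(2/5)(3/4) = 1/7; P(data | r = 3) = (4/7)(3/6)(3/5)(2/4) = 3/35; P(data | r = 5) = (2/7)(1/6)(5/5)(0/4) = 0; P(data | r = 6) = (1/7)(0/6) = 0.
Weighting by the prior gives 1/5 · 1/7 = 1/35, 1/5 · 1/7 = 1/35, 1/5 · 3/35 = 3/175, 1/5 · 0 = 0, 1/5 · 0 = 0; these sum to 13/175.
Therefore the posterior P(r = 2 | data) = (1/35) / (13/175) = 5/13.

0.385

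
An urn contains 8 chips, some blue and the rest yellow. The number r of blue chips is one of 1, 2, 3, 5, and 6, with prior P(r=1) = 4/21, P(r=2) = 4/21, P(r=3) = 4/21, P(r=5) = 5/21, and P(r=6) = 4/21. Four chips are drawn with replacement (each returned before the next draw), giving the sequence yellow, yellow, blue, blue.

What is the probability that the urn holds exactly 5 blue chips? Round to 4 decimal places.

0.3335

Under each hypothesis, the probability of the observed sequence is: P(data | r = 1) = (7/8)(7/8)(1/8)(1/8) = 0.011963; P(data | r = 2) = (6/8)(6/8)(2/8)(2/8) = 0.035156; P(data | r = 3) = (5/8)(5/8)(3/8)(3/8) = 0.054932; P(data | r = 5) = (3/8)(3/8)(5/8)(5/8) = 0.054932; P(data | r = 6) = (2/8)(2/8)(6/8)(6/8) = 0.035156.
Weighting by the prior gives 4/21 · 0.011963 = 0.0022786, 4/21 · 0.035156 = 0.0066964, 4/21 · 0.054932 = 0.010463, 5/21 · 0.054932 = 0.013079, 4/21 · 0.035156 = 0.0066964; with total 0.039214.
Therefore the posterior P(r = 5 | data) = (0.013079) / (0.039214) = 0.33353.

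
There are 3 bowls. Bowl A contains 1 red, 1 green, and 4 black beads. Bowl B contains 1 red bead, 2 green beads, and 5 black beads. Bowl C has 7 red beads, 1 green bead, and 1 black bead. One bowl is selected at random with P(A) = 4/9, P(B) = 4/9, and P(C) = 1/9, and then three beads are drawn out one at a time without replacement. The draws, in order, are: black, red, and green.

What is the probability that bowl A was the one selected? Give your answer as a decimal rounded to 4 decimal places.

0.5007

Under each hypothesis, the probability of the observed sequence is: P(data | bowl A) = (4/6)(1/5)(1/4) = 0.033333; P(data | bowl B) = (5/8)(1/7)(2/6) = 0.029762; P(data | bowl C) = (1/9)(7/8)(1/7) = 0.013889.
The prior-weighted likelihoods are 4/9 · 0.033333 = 0.014815, 4/9 · 0.029762 = 0.013228, 1/9 · 0.013889 = 0.0015432; with total 0.029586.
Hence P(bowl A | data) = (0.014815) / (0.029586) = 0.50075.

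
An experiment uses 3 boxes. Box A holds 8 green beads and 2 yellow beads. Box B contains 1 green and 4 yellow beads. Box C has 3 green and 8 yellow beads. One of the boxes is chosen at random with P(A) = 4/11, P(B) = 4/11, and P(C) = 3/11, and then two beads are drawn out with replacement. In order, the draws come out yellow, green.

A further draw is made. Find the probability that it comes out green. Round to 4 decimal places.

0.4279

Under each hypothesis, the probability of the observed sequence is: P(data | box A) = (2/10)(8/10) = 0.16; P(data | box B) = (4/5)(1/5) = 0.16; P(data | box C) = (8/11)(3/11) = 0.19835.
Multiplying each by its prior: 4/11 · 0.16 = 0.058182, 4/11 · 0.16 = 0.058182, 3/11 · 0.19835 = 0.054095; summing to 0.17046.
Dividing through by the total gives posterior P(box A | data) = 0.34133, P(box B | data) = 0.34133, P(box C | data) = 0.31735.
Averaging over the posterior, P(green next | data) = (4/5)(0.34133) + (1/5)(0.34133) + (3/11)(0.31735) = 0.42788.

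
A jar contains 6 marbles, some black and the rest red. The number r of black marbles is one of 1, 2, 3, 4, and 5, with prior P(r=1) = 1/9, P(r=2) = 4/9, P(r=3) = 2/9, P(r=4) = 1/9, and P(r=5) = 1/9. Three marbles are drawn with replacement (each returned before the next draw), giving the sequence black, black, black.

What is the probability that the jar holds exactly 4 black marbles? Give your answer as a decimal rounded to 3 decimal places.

Compute the likelihood of the observed sequence for each case: P(data | r = 1) = (1/6)(1/6)(1/6) = 0.0046296; P(data | r = 2) = (2/6)(2/6)(2/6) = 0.037037; P(data | r = 3) = (3/6)(3/6)(3/6) = 0.125; P(data | r = 4) = (4/6)(4/6)(4/6) = 0.2963; P(data | r = 5) = (5/6)(5/6)(5/6) = 0.5787.
Multiplying each by its prior: 1/9 · 0.0046296 = 0.0005144, 4/9 · 0.037037 = 0.016461, 2/9 · 0.125 = 0.027778, 1/9 · 0.2963 = 0.032922, 1/9 · 0.5787 = 0.0643; summing to 0.14198.
So P(r = 4 | data) = (0.032922) / (0.14198) = 0.23188.

0.232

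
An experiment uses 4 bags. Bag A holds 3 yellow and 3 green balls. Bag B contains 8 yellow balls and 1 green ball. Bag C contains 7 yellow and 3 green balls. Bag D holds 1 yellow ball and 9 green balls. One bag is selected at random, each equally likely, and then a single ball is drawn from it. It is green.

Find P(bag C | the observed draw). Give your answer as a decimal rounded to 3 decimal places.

Compute the likelihood of this draw for each case: P(data | bag A) = (3/6) = 1/2; P(data | bag B) = (1/9) = 1/9; P(data | bag C) = (3/10) = 3/10; P(data | bag D) = (9/10) = 9/10.
Weighting by the prior gives 1/4 · 1/2 = 1/8, 1/4 · 1/9 = 1/36, 1/4 · 3/10 = 3/40, 1/4 · 9/10 = 9/40; with total 163/360.
By Bayes' rule, P(bag C | data) = (3/40) / (163/360) = 27/163.

0.166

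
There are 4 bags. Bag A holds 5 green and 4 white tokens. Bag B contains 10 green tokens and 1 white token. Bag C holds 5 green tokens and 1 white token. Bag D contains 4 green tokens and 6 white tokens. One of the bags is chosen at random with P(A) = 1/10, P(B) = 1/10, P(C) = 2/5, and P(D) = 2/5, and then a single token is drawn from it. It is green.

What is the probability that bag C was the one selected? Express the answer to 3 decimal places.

0.521

For each hypothesis, P(data | H) works out to: P(data | bag A) = (5/9) = 0.55556; P(data | bag B) = (10/11) = 0.90909; P(data | bag C) = (5/6) = 0.83333; P(data | bag D) = (4/10) = 0.4.
Weighting by the prior gives 1/10 · 0.55556 = 0.055556, 1/10 · 0.90909 = 0.090909, 2/5 · 0.83333 = 0.33333, 2/5 · 0.4 = 0.16; these sum to 0.6398.
Therefore the posterior P(bag C | data) = (0.33333) / (0.6398) = 0.521.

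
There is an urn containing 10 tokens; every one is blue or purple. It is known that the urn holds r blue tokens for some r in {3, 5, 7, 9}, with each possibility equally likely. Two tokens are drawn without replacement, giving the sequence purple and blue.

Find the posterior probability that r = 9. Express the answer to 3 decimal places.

0.118

Compute the likelihood of the observed sequence for each case: P(data | r = 3) = (7/10)(3/9) = 7/30; P(data | r = 5) = (5/10)(5/9) = 5/18; P(data | r = 7) = (3/10)(7/9) = 7/30; P(data | r = 9) = (1/10)(9/9) = 1/10.
Multiplying each by its prior: 1/4 · 7/30 = 7/120, 1/4 · 5/18 = 5/72, 1/4 · 7/30 = 7/120, 1/4 · 1/10 = 1/40; with total 19/90.
By Bayes' rule, P(r = 9 | data) = (1/40) / (19/90) = 9/76.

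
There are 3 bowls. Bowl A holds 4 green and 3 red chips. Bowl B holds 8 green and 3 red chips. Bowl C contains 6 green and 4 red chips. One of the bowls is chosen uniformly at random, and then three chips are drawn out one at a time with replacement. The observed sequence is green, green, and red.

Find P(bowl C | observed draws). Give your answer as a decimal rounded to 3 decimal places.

For each hypothesis, P(data | H) works out to: P(data | bowl A) = (4/7)(4/7)(3/7) = 0.13994; P(data | bowl B) = (8/11)(8/11)(3/11) = 0.14425; P(data | bowl C) = (6/10)(6/10)(4/10) = 0.144.
Weighting by the prior gives 1/3 · 0.13994 = 0.046647, 1/3 · 0.14425 = 0.048084, 1/3 · 0.144 = 0.048; with total 0.14273.
Hence P(bowl C | data) = (0.048) / (0.14273) = 0.3363.

0.336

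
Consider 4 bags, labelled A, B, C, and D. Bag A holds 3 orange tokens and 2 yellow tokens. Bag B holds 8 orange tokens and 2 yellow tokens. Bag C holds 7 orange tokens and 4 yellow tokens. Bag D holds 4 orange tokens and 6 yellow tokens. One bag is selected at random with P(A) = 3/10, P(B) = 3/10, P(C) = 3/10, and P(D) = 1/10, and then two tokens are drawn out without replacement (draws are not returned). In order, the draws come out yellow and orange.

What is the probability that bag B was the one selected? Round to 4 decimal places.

0.2165

For each hypothesis, P(data | H) works out to: P(data | bag A) = (2/5)(3/4) = 0.3; P(data | bag B) = (2/10)(8/9) = 0.17778; P(data | bag C) = (4/11)(7/10) = 0.25455; P(data | bag D) = (6/10)(4/9) = 0.26667.
Multiplying each by its prior: 3/10 · 0.3 = 0.09, 3/10 · 0.17778 = 0.053333, 3/10 · 0.25455 = 0.076364, 1/10 · 0.26667 = 0.026667; these sum to 0.24636.
By Bayes' rule, P(bag B | data) = (0.053333) / (0.24636) = 0.21648.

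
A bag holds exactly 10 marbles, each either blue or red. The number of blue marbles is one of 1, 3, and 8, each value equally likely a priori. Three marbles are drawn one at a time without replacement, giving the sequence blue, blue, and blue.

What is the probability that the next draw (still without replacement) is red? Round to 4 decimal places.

The likelihood of the observed sequence under each hypothesis: P(data | r = 1) = (1/10)(0/9) = 0; P(data | r = 3) = (3/10)(2/9)(1/8) = 1/120; P(data | r = 8) = (8/10)(7/9)(6/8) = 7/15.
Multiplying each by its prior: 1/3 · 0 = 0, 1/3 · 1/120 = 1/360, 1/3 · 7/15 = 7/45; these sum to 19/120.
Dividing through by the total gives posterior P(r = 1 | data) = 0, P(r = 3 | data) = 1/57, P(r = 8 | data) = 56/57.
So P(red next | data) = Σ P(red next | H) P(H | data) = (1)(1/57) + (2/7)(56/57) = 17/57.

0.2982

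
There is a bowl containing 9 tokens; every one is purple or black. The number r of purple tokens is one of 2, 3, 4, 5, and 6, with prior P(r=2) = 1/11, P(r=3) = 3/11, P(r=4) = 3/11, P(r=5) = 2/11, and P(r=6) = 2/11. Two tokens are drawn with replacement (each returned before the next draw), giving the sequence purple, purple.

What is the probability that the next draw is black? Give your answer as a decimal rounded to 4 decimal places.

0.4677

For each hypothesis, P(data | H) works out to: P(data | r = 2) = (2/9)(2/9) = 4/81; P(data | r = 3) = (3/9)(3/9) = 1/9; P(data | r = 4) = (4/9)(4/9) = 16/81; P(data | r = 5) = (5/9)(5/9) = 25/81; P(data | r = 6) = (6/9)(6/9) = 4/9.
The prior-weighted likelihoods are 1/11 · 4/81 = 4/891, 3/11 · 1/9 = 1/33, 3/11 · 16/81 = 16/297, 2/11 · 25/81 = 50/891, 2/11 · 4/9 = 8/99; summing to 67/297.
Normalising, the posterior is P(r = 2 | data) = 4/201, P(r = 3 | data) = 9/67, P(r = 4 | data) = 16/67, P(r = 5 | data) = 50/201, P(r = 6 | data) = 24/67.
So P(black next | data) = Σ P(black next | H) P(H | data) = (7/9)(4/201) + (2/3)(9/67) + (5/9)(16/67) + (4/9)(50/201) + (1/3)(24/67) = 94/201.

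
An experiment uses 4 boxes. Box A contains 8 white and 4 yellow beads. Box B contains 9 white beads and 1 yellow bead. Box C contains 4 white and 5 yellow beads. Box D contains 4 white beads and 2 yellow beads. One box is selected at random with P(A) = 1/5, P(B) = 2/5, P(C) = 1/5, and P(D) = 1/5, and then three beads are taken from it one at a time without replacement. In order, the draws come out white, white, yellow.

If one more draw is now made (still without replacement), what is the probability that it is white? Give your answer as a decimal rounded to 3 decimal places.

Under each hypothesis, the probability of the observed sequence is: P(data | box A) = (8/12)(7/11)(4/10) = 0.1697; P(data | box B) = (9/10)(8/9)(1/8) = 0.1; P(data | box C) = (4/9)(3/8)(5/7) = 0.11905; P(data | box D) = (4/6)(3/5)(2/4) = 0.2.
Weighting by the prior gives 1/5 · 0.1697 = 0.033939, 2/5 · 0.1 = 0.04, 1/5 · 0.11905 = 0.02381, 1/5 · 0.2 = 0.04; summing to 0.13775.
Normalising, the posterior is P(box A | data) = 0.24639, P(box B | data) = 0.29038, P(box C | data) = 0.17285, P(box D | data) = 0.29038.
Averaging over the posterior, P(white next | data) = (2/3)(0.24639) + (1)(0.29038) + (1/3)(0.17285) + (2/3)(0.29038) = 0.70585.

0.706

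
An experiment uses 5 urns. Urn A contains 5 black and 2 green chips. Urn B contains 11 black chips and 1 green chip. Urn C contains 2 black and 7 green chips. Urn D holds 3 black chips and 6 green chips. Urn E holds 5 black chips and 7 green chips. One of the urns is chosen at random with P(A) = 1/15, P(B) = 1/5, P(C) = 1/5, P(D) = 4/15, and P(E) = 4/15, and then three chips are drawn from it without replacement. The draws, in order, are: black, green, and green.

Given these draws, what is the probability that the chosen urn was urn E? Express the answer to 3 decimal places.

For each hypothesis, P(data | H) works out to: P(data | urn A) = (5/7)(2/6)(1/5) = 0.047619; P(data | urn B) = (11/12)(1/11)(0/10) = 0; P(data | urn C) = (2/9)(7/8)(6/7) = 0.16667; P(data | urn D) = (3/9)(6/8)(5/7) = 0.17857; P(data | urn E) = (5/12)(7/11)(6/10) = 0.15909.
Multiplying each by its prior: 1/15 · 0.047619 = 0.0031746, 1/5 · 0 = 0, 1/5 · 0.16667 = 0.033333, 4/15 · 0.17857 = 0.047619, 4/15 · 0.15909 = 0.042424; summing to 0.12655.
Therefore the posterior P(urn E | data) = (0.042424) / (0.12655) = 0.33523.

0.335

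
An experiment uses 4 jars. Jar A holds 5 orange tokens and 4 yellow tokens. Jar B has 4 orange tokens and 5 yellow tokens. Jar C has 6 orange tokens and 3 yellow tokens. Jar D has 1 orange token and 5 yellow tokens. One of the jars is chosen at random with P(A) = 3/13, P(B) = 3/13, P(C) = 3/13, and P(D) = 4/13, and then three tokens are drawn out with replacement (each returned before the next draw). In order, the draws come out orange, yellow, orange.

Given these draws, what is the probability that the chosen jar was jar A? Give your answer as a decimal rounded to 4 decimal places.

For each hypothesis, P(data | H) works out to: P(data | jar A) = (5/9)(4/9)(5/9) = 0.13717; P(data | jar B) = (4/9)(5/9)(4/9) = 0.10974; P(data | jar C) = (6/9)(3/9)(6/9) = 0.14815; P(data | jar D) = (1/6)(5/6)(1/6) = 0.023148.
Weighting by the prior gives 3/13 · 0.13717 = 0.031656, 3/13 · 0.10974 = 0.025324, 3/13 · 0.14815 = 0.034188, 4/13 · 0.023148 = 0.0071225; summing to 0.098291.
By Bayes' rule, P(jar A | data) = (0.031656) / (0.098291) = 0.32206.

0.3221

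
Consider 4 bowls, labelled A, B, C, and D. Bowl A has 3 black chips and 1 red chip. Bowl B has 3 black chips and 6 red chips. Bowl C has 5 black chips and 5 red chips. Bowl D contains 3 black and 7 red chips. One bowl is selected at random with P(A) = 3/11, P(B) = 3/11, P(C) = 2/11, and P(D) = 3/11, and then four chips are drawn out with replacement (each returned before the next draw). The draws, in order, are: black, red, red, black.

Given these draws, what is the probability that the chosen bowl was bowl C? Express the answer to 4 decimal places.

For each hypothesis, P(data | H) works out to: P(data | bowl A) = (3/4)(1/4)(1/4)(3/4) = 0.035156; P(data | bowl B) = (3/9)(6/9)(6/9)(3/9) = 0.049383; P(data | bowl C) = (5/10)(5/10)(5/10)(5/10) = 0.0625; P(data | bowl D) = (3/10)(7/10)(7/10)(3/10) = 0.0441.
Weighting by the prior gives 3/11 · 0.035156 = 0.0095881, 3/11 · 0.049383 = 0.013468, 2/11 · 0.0625 = 0.011364, 3/11 · 0.0441 = 0.012027; these sum to 0.046447.
Therefore the posterior P(bowl C | data) = (0.011364) / (0.046447) = 0.24466.

0.2447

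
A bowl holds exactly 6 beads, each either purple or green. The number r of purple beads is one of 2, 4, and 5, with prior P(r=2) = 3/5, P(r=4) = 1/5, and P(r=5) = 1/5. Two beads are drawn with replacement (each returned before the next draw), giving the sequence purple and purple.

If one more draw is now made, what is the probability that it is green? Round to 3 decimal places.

0.330

Under each hypothesis, the probability of the observed sequence is: P(data | r = 2) = (2/6)(2/6) = 1/9; P(data | r = 4) = (4/6)(4/6) = 4/9; P(data | r = 5) = (5/6)(5/6) = 25/36.
Multiplying each by its prior: 3/5 · 1/9 = 1/15, 1/5 · 4/9 = 4/45, 1/5 · 25/36 = 5/36; summing to 53/180.
The posterior is then P(r = 2 | data) = 12/53, P(r = 4 | data) = 16/53, P(r = 5 | data) = 25/53.
The predictive probability is P(green next | data) = (2/3)(12/53) + (1/3)(16/53) + (1/6)(25/53) = 35/106.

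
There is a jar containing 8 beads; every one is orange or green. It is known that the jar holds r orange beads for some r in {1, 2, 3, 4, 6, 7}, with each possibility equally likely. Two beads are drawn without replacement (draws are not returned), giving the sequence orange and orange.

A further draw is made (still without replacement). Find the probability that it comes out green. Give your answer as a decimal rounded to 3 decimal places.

0.348

Compute the likelihood of the observed sequence for each case: P(data | r = 1) = (1/8)(0/7) = 0; P(data | r = 2) = (2/8)(1/7) = 1/28; P(data | r = 3) = (3/8)(2/7) = 3/28; P(data | r = 4) = (4/8)(3/7) = 3/14; P(data | r = 6) = (6/8)(5/7) = 15/28; P(data | r = 7) = (7/8)(6/7) = 3/4.
Weighting by the prior gives 1/6 · 0 = 0, 1/6 · 1/28 = 1/168, 1/6 · 3/28 = 1/56, 1/6 · 3/14 = 1/28, 1/6 · 15/28 = 5/56, 1/6 · 3/4 = 1/8; summing to 23/84.
Normalising, the posterior is P(r = 1 | data) = 0, P(r = 2 | data) = 1/46, P(r = 3 | data) = 3/46, P(r = 4 | data) = 3/23, P(r = 6 | data) = 15/46, P(r = 7 | data) = 21/46.
Averaging over the posterior, P(green next | data) = (1)(1/46) + (5/6)(3/46) + (2/3)(3/23) + (1/3)(15/46) + (1/6)(21/46) = 8/23.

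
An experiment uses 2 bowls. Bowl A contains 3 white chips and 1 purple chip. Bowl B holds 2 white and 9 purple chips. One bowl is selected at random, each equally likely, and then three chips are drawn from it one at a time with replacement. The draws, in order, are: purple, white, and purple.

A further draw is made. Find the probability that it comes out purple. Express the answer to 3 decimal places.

For each hypothesis, P(data | H) works out to: P(data | bowl A) = (1/4)(3/4)(1/4) = 0.046875; P(data | bowl B) = (9/11)(2/11)(9/11) = 0.12171.
Multiplying each by its prior: 1/2 · 0.046875 = 0.023438, 1/2 · 0.12171 = 0.060856; these sum to 0.084294.
Normalising, the posterior is P(bowl A | data) = 0.27804, P(bowl B | data) = 0.72196.
Averaging over the posterior, P(purple next | data) = (1/4)(0.27804) + (9/11)(0.72196) = 0.6602.

0.660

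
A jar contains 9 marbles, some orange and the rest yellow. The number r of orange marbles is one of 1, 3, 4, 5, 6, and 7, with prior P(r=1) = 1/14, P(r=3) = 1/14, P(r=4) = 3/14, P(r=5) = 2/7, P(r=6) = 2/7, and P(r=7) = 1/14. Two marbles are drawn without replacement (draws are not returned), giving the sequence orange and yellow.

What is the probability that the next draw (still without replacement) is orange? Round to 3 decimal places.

Under each hypothesis, the probability of the observed sequence is: P(data | r = 1) = (1/9)(8/8) = 1/9; P(data | r = 3) = (3/9)(6/8) = 1/4; P(data | r = 4) = (4/9)(5/8) = 5/18; P(data | r = 5) = (5/9)(4/8) = 5/18; P(data | r = 6) = (6/9)(3/8) = 1/4; P(data | r = 7) = (7/9)(2/8) = 7/36.
The prior-weighted likelihoods are 1/14 · 1/9 = 1/126, 1/14 · 1/4 = 1/56, 3/14 · 5/18 = 5/84, 2/7 · 5/18 = 5/63, 2/7 · 1/4 = 1/14, 1/14 · 7/36 = 1/72; summing to 1/4.
Normalising, the posterior is P(r = 1 | data) = 2/63, P(r = 3 | data) = 1/14, P(r = 4 | data) = 5/21, P(r = 5 | data) = 20/63, P(r = 6 | data) = 2/7, P(r = 7 | data) = 1/18.
So P(orange next | data) = Σ P(orange next | H) P(H | data) = (0)(2/63) + (2/7)(1/14) + (3/7)(5/21) + (4/7)(20/63) + (5/7)(2/7) + (6/7)(1/18) = 5/9.

0.556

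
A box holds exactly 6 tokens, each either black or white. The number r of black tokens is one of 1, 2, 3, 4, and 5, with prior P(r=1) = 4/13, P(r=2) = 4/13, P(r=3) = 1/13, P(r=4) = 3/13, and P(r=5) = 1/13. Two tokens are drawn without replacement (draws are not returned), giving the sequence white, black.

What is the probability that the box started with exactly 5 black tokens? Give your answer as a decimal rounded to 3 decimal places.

0.056

Under each hypothesis, the probability of the observed sequence is: P(data | r = 1) = (5/6)(1/5) = 1/6; P(data | r = 2) = (4/6)(2/5) = 4/15; P(data | r = 3) = (3/6)(3/5) = 3/10; P(data | r = 4) = (2/6)(4/5) = 4/15; P(data | r = 5) = (1/6)(5/5) = 1/6.
Weighting by the prior gives 4/13 · 1/6 = 2/39, 4/13 · 4/15 = 16/195, 1/13 · 3/10 = 3/130, 3/13 · 4/15 = 4/65, 1/13 · 1/6 = 1/78; these sum to 3/13.
By Bayes' rule, P(r = 5 | data) = (1/78) / (3/13) = 1/18.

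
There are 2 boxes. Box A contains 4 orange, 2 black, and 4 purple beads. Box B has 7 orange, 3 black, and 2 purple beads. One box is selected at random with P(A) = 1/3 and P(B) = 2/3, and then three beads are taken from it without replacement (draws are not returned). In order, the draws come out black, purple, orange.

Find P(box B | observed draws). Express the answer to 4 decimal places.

0.5888

The likelihood of the observed sequence under each hypothesis: P(data | box A) = (2/10)(4/9)(4/8) = 0.044444; P(data | box B) = (3/12)(2/11)(7/10) = 0.031818.
Weighting by the prior gives 1/3 · 0.044444 = 0.014815, 2/3 · 0.031818 = 0.021212; with total 0.036027.
Hence P(box B | data) = (0.021212) / (0.036027) = 0.58879.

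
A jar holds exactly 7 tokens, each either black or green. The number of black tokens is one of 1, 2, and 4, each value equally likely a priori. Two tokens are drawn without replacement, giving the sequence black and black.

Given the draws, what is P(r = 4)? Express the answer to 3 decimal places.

Compute the likelihood of the observed sequence for each case: P(data | r = 1) = (1/7)(0/6) = 0; P(data | r = 2) = (2/7)(1/6) = 1/21; P(data | r = 4) = (4/7)(3/6) = 2/7.
The prior-weighted likelihoods are 1/3 · 0 = 0, 1/3 · 1/21 = 1/63, 1/3 · 2/7 = 2/21; with total 1/9.
So P(r = 4 | data) = (2/21) / (1/9) = 6/7.

0.857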